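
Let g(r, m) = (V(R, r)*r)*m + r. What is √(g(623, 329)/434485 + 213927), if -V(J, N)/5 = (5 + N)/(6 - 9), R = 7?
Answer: √364299791248597470/1303455 ≈ 463.06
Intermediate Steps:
V(J, N) = 25/3 + 5*N/3 (V(J, N) = -5*(5 + N)/(6 - 9) = -5*(5 + N)/(-3) = -5*(5 + N)*(-1)/3 = -5*(-5/3 - N/3) = 25/3 + 5*N/3)
g(r, m) = r + m*r*(25/3 + 5*r/3) (g(r, m) = ((25/3 + 5*r/3)*r)*m + r = (r*(25/3 + 5*r/3))*m + r = m*r*(25/3 + 5*r/3) + r = r + m*r*(25/3 + 5*r/3))
√(g(623, 329)/434485 + 213927) = √(((⅓)*623*(3 + 5*329*(5 + 623)))/434485 + 213927) = √(((⅓)*623*(3 + 5*329*628))*(1/434485) + 213927) = √(((⅓)*623*(3 + 1033060))*(1/434485) + 213927) = √(((⅓)*623*1033063)*(1/434485) + 213927) = √((643598249/3)*(1/434485) + 213927) = √(643598249/1303455 + 213927) = √(279487816034/1303455) = √364299791248597470/1303455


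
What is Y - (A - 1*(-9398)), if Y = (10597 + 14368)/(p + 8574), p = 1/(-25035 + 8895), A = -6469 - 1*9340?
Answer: 887585060649/138384359 ≈ 6413.9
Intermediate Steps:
A = -15809 (A = -6469 - 9340 = -15809)
p = -1/16140 (p = 1/(-16140) = -1/16140 ≈ -6.1958e-5)
Y = 402935100/138384359 (Y = (10597 + 14368)/(-1/16140 + 8574) = 24965/(138384359/16140) = 24965*(16140/138384359) = 402935100/138384359 ≈ 2.9117)
Y - (A - 1*(-9398)) = 402935100/138384359 - (-15809 - 1*(-9398)) = 402935100/138384359 - (-15809 + 9398) = 402935100/138384359 - 1*(-6411) = 402935100/138384359 + 6411 = 887585060649/138384359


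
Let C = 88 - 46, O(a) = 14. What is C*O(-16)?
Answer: 588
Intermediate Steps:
C = 42
C*O(-16) = 42*14 = 588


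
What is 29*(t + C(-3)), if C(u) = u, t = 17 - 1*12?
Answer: 58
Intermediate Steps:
t = 5 (t = 17 - 12 = 5)
29*(t + C(-3)) = 29*(5 - 3) = 29*2 = 58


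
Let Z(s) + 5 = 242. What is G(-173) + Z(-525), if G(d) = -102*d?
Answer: 17883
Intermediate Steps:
Z(s) = 237 (Z(s) = -5 + 242 = 237)
G(-173) + Z(-525) = -102*(-173) + 237 = 17646 + 237 = 17883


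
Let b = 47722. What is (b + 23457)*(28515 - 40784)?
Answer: -873295151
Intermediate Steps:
(b + 23457)*(28515 - 40784) = (47722 + 23457)*(28515 - 40784) = 71179*(-12269) = -873295151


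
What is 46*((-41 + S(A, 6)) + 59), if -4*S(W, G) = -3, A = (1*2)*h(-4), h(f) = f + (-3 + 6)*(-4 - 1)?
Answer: 1725/2 ≈ 862.50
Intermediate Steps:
h(f) = -15 + f (h(f) = f + 3*(-5) = f - 15 = -15 + f)
A = -38 (A = (1*2)*(-15 - 4) = 2*(-19) = -38)
S(W, G) = 3/4 (S(W, G) = -1/4*(-3) = 3/4)
46*((-41 + S(A, 6)) + 59) = 46*((-41 + 3/4) + 59) = 46*(-161/4 + 59) = 46*(75/4) = 1725/2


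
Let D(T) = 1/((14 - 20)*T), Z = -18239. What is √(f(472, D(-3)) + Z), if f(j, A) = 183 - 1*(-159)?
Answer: I*√17897 ≈ 133.78*I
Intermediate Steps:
D(T) = -1/(6*T) (D(T) = 1/((-6)*T) = -1/(6*T))
f(j, A) = 342 (f(j, A) = 183 + 159 = 342)
√(f(472, D(-3)) + Z) = √(342 - 18239) = √(-17897) = I*√17897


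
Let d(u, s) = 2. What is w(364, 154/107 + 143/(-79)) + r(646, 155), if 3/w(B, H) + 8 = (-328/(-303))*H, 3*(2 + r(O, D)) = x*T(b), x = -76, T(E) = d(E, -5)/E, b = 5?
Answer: -49772799/3984880 ≈ -12.490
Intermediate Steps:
T(E) = 2/E
r(O, D) = -182/15 (r(O, D) = -2 + (-152/5)/3 = -2 + (-76*⅖)/3 = -2 + (⅓)*(-152/5) = -2 - 152/15 = -182/15)
w(B, H) = 3/(-8 + 328*H/303) (w(B, H) = 3/(-8 + (-328/(-303))*H) = 3/(-8 + (-328*(-1/303))*H) = 3/(-8 + 328*H/303))
w(364, 154/107 + 143/(-79)) + r(646, 155) = 909/(8*(-303 + 41*(154/107 + 143/(-79)))) - 182/15 = 909/(8*(-303 + 41*(154*(1/107) + 143*(-1/79)))) - 182/15 = 909/(8*(-303 + 41*(154/107 - 143/79))) - 182/15 = 909/(8*(-303 + 41*(-3135/8453))) - 182/15 = 909/(8*(-303 - 128535/8453)) - 182/15 = 909/(8*(-2689794/8453)) - 182/15 = (909/8)*(-8453/2689794) - 182/15 = -853753/2390928 - 182/15 = -49772799/3984880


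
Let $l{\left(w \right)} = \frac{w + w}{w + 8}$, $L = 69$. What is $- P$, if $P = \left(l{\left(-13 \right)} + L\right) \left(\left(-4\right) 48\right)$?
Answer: $\frac{71232}{5} \approx 14246.0$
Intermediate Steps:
$l{\left(w \right)} = \frac{2 w}{8 + w}$
$P = - \frac{71232}{5}$ ($P = \left(2 \left(-13\right) \frac{1}{8 - 13} + 69\right) \left(\left(-4\right) 48\right) = \left(2 \left(-13\right) \frac{1}{-5} + 69\right) \left(-192\right) = \left(2 \left(-13\right) \left(- \frac{1}{5}\right) + 69\right) \left(-192\right) = \left(\frac{26}{5} + 69\right) \left(-192\right) = \frac{371}{5} \left(-192\right) = - \frac{71232}{5} \approx -14246.0$)
$- P = \left(-1\right) \left(- \frac{71232}{5}\right) = \frac{71232}{5}$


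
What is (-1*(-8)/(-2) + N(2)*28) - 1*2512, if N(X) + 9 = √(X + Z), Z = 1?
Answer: -2768 + 28*√3 ≈ -2719.5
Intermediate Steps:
N(X) = -9 + √(1 + X) (N(X) = -9 + √(X + 1) = -9 + √(1 + X))
(-1*(-8)/(-2) + N(2)*28) - 1*2512 = (-1*(-8)/(-2) + (-9 + √(1 + 2))*28) - 1*2512 = (8*(-½) + (-9 + √3)*28) - 2512 = (-4 + (-252 + 28*√3)) - 2512 = (-256 + 28*√3) - 2512 = -2768 + 28*√3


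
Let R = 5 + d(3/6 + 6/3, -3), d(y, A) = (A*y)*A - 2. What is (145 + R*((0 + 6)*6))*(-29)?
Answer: -30827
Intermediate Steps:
d(y, A) = -2 + y*A² (d(y, A) = y*A² - 2 = -2 + y*A²)
R = 51/2 (R = 5 + (-2 + (3/6 + 6/3)*(-3)²) = 5 + (-2 + (3*(⅙) + 6*(⅓))*9) = 5 + (-2 + (½ + 2)*9) = 5 + (-2 + (5/2)*9) = 5 + (-2 + 45/2) = 5 + 41/2 = 51/2 ≈ 25.500)
(145 + R*((0 + 6)*6))*(-29) = (145 + 51*((0 + 6)*6)/2)*(-29) = (145 + 51*(6*6)/2)*(-29) = (145 + (51/2)*36)*(-29) = (145 + 918)*(-29) = 1063*(-29) = -30827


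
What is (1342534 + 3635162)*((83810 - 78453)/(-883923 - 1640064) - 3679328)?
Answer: -15408584146110980576/841329 ≈ -1.8315e+13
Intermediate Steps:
(1342534 + 3635162)*((83810 - 78453)/(-883923 - 1640064) - 3679328) = 4977696*(5357/(-2523987) - 3679328) = 4977696*(5357*(-1/2523987) - 3679328) = 4977696*(-5357/2523987 - 3679328) = 4977696*(-9286576046093/2523987) = -15408584146110980576/841329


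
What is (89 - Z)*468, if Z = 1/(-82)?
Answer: 1707966/41 ≈ 41658.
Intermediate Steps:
Z = -1/82 ≈ -0.012195
(89 - Z)*468 = (89 - 1*(-1/82))*468 = (89 + 1/82)*468 = (7299/82)*468 = 1707966/41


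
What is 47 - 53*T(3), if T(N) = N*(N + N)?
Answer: -907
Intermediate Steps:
T(N) = 2*N² (T(N) = N*(2*N) = 2*N²)
47 - 53*T(3) = 47 - 106*3² = 47 - 106*9 = 47 - 53*18 = 47 - 954 = -907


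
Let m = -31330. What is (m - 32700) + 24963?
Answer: -39067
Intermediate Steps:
(m - 32700) + 24963 = (-31330 - 32700) + 24963 = -64030 + 24963 = -39067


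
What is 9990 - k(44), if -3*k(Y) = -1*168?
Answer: 9934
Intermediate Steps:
k(Y) = 56 (k(Y) = -(-1)*168/3 = -⅓*(-168) = 56)
9990 - k(44) = 9990 - 1*56 = 9990 - 56 = 9934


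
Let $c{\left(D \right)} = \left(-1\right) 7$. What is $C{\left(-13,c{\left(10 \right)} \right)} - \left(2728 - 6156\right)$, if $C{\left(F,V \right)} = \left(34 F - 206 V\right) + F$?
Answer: $4415$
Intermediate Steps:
$c{\left(D \right)} = -7$
$C{\left(F,V \right)} = - 206 V + 35 F$ ($C{\left(F,V \right)} = \left(- 206 V + 34 F\right) + F = - 206 V + 35 F$)
$C{\left(-13,c{\left(10 \right)} \right)} - \left(2728 - 6156\right) = \left(\left(-206\right) \left(-7\right) + 35 \left(-13\right)\right) - \left(2728 - 6156\right) = \left(1442 - 455\right) - \left(2728 - 6156\right) = 987 - -3428 = 987 + 3428 = 4415$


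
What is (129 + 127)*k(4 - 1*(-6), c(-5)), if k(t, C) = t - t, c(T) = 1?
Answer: 0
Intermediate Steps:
k(t, C) = 0
(129 + 127)*k(4 - 1*(-6), c(-5)) = (129 + 127)*0 = 256*0 = 0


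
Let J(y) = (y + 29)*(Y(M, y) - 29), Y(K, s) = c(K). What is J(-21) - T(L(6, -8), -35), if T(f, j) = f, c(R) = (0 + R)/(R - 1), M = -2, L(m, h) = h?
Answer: -656/3 ≈ -218.67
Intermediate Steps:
c(R) = R/(-1 + R)
Y(K, s) = K/(-1 + K)
J(y) = -2465/3 - 85*y/3 (J(y) = (y + 29)*(-2/(-1 - 2) - 29) = (29 + y)*(-2/(-3) - 29) = (29 + y)*(-2*(-⅓) - 29) = (29 + y)*(⅔ - 29) = (29 + y)*(-85/3) = -2465/3 - 85*y/3)
J(-21) - T(L(6, -8), -35) = (-2465/3 - 85/3*(-21)) - 1*(-8) = (-2465/3 + 595) + 8 = -680/3 + 8 = -656/3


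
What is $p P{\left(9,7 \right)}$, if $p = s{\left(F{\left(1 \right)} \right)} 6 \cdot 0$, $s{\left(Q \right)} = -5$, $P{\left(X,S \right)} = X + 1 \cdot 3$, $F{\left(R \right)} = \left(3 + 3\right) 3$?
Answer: $0$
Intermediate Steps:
$F{\left(R \right)} = 18$ ($F{\left(R \right)} = 6 \cdot 3 = 18$)
$P{\left(X,S \right)} = 3 + X$ ($P{\left(X,S \right)} = X + 3 = 3 + X$)
$p = 0$ ($p = \left(-5\right) 6 \cdot 0 = \left(-30\right) 0 = 0$)
$p P{\left(9,7 \right)} = 0 \left(3 + 9\right) = 0 \cdot 12 = 0$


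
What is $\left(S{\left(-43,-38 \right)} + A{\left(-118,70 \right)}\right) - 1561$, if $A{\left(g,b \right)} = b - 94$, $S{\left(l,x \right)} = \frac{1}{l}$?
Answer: $- \frac{68156}{43} \approx -1585.0$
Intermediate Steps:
$A{\left(g,b \right)} = -94 + b$ ($A{\left(g,b \right)} = b - 94 = -94 + b$)
$\left(S{\left(-43,-38 \right)} + A{\left(-118,70 \right)}\right) - 1561 = \left(\frac{1}{-43} + \left(-94 + 70\right)\right) - 1561 = \left(- \frac{1}{43} - 24\right) - 1561 = - \frac{1033}{43} - 1561 = - \frac{68156}{43}$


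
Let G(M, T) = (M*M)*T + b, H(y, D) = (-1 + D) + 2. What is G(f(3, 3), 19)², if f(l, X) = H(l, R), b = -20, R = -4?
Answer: 22801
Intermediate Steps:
H(y, D) = 1 + D
f(l, X) = -3 (f(l, X) = 1 - 4 = -3)
G(M, T) = -20 + T*M² (G(M, T) = (M*M)*T - 20 = M²*T - 20 = T*M² - 20 = -20 + T*M²)
G(f(3, 3), 19)² = (-20 + 19*(-3)²)² = (-20 + 19*9)² = (-20 + 171)² = 151² = 22801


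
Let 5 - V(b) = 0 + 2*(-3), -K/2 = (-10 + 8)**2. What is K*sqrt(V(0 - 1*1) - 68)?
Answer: -8*I*sqrt(57) ≈ -60.399*I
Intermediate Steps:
K = -8 (K = -2*(-10 + 8)**2 = -2*(-2)**2 = -2*4 = -8)
V(b) = 11 (V(b) = 5 - (0 + 2*(-3)) = 5 - (0 - 6) = 5 - 1*(-6) = 5 + 6 = 11)
K*sqrt(V(0 - 1*1) - 68) = -8*sqrt(11 - 68) = -8*I*sqrt(57)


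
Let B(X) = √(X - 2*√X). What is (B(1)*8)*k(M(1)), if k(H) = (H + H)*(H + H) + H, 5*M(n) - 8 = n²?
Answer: 2952*I/25 ≈ 118.08*I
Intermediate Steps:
M(n) = 8/5 + n²/5
k(H) = H + 4*H² (k(H) = (2*H)*(2*H) + H = 4*H² + H = H + 4*H²)
(B(1)*8)*k(M(1)) = (√(1 - 2*√1)*8)*((8/5 + (⅕)*1²)*(1 + 4*(8/5 + (⅕)*1²))) = (√(1 - 2*1)*8)*((8/5 + (⅕)*1)*(1 + 4*(8/5 + (⅕)*1))) = (√(1 - 2)*8)*((8/5 + ⅕)*(1 + 4*(8/5 + ⅕))) = (√(-1)*8)*(9*(1 + 4*(9/5))/5) = (I*8)*(9*(1 + 36/5)/5) = (8*I)*((9/5)*(41/5)) = (8*I)*(369/25) = 2952*I/25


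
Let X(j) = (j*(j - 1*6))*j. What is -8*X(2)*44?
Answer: 5632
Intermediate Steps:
X(j) = j²*(-6 + j) (X(j) = (j*(j - 6))*j = (j*(-6 + j))*j = j²*(-6 + j))
-8*X(2)*44 = -8*2²*(-6 + 2)*44 = -32*(-4)*44 = -8*(-16)*44 = 128*44 = 5632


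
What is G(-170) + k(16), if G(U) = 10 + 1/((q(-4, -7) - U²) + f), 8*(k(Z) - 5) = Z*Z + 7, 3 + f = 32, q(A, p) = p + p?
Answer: 11062947/231080 ≈ 47.875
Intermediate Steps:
q(A, p) = 2*p
f = 29 (f = -3 + 32 = 29)
k(Z) = 47/8 + Z²/8 (k(Z) = 5 + (Z*Z + 7)/8 = 5 + (Z² + 7)/8 = 5 + (7 + Z²)/8 = 5 + (7/8 + Z²/8) = 47/8 + Z²/8)
G(U) = 10 + 1/(15 - U²) (G(U) = 10 + 1/((2*(-7) - U²) + 29) = 10 + 1/((-14 - U²) + 29) = 10 + 1/(15 - U²))
G(-170) + k(16) = (-151 + 10*(-170)²)/(-15 + (-170)²) + (47/8 + (⅛)*16²) = (-151 + 10*28900)/(-15 + 28900) + (47/8 + (⅛)*256) = (-151 + 289000)/28885 + (47/8 + 32) = (1/28885)*288849 + 303/8 = 288849/28885 + 303/8 = 11062947/231080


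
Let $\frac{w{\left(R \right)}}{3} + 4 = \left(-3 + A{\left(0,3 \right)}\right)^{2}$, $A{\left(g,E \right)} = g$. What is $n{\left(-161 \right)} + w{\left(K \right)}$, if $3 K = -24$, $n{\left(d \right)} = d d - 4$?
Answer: $25932$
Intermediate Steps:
$n{\left(d \right)} = -4 + d^{2}$ ($n{\left(d \right)} = d^{2} - 4 = -4 + d^{2}$)
$K = -8$ ($K = \frac{1}{3} \left(-24\right) = -8$)
$w{\left(R \right)} = 15$ ($w{\left(R \right)} = -12 + 3 \left(-3 + 0\right)^{2} = -12 + 3 \left(-3\right)^{2} = -12 + 3 \cdot 9 = -12 + 27 = 15$)
$n{\left(-161 \right)} + w{\left(K \right)} = \left(-4 + \left(-161\right)^{2}\right) + 15 = \left(-4 + 25921\right) + 15 = 25917 + 15 = 25932$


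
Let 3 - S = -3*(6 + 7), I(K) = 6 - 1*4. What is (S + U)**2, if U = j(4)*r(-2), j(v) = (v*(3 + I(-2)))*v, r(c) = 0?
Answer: 1764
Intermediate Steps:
I(K) = 2 (I(K) = 6 - 4 = 2)
j(v) = 5*v**2 (j(v) = (v*(3 + 2))*v = (v*5)*v = (5*v)*v = 5*v**2)
U = 0 (U = (5*4**2)*0 = (5*16)*0 = 80*0 = 0)
S = 42 (S = 3 - (-3)*(6 + 7) = 3 - (-3)*13 = 3 - 1*(-39) = 3 + 39 = 42)
(S + U)**2 = (42 + 0)**2 = 42**2 = 1764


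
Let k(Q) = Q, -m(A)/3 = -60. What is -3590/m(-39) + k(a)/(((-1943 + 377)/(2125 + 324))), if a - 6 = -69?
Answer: 20509/261 ≈ 78.578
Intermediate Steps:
m(A) = 180 (m(A) = -3*(-60) = 180)
a = -63 (a = 6 - 69 = -63)
-3590/m(-39) + k(a)/(((-1943 + 377)/(2125 + 324))) = -3590/180 - 63*(2125 + 324)/(-1943 + 377) = -3590*1/180 - 63/((-1566/2449)) = -359/18 - 63/((-1566*1/2449)) = -359/18 - 63/(-1566/2449) = -359/18 - 63*(-2449/1566) = -359/18 + 17143/174 = 20509/261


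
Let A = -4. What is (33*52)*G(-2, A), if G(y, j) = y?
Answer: -3432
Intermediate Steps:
(33*52)*G(-2, A) = (33*52)*(-2) = 1716*(-2) = -3432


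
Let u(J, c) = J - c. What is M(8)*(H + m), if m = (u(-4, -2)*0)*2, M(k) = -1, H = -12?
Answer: 12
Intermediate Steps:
m = 0 (m = ((-4 - 1*(-2))*0)*2 = ((-4 + 2)*0)*2 = -2*0*2 = 0*2 = 0)
M(8)*(H + m) = -(-12 + 0) = -1*(-12) = 12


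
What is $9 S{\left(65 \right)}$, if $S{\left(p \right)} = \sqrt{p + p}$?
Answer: $9 \sqrt{130} \approx 102.62$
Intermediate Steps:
$S{\left(p \right)} = \sqrt{2} \sqrt{p}$ ($S{\left(p \right)} = \sqrt{2 p} = \sqrt{2} \sqrt{p}$)
$9 S{\left(65 \right)} = 9 \sqrt{2} \sqrt{65} = 9 \sqrt{130}$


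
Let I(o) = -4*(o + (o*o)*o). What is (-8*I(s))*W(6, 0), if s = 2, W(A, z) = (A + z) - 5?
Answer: 320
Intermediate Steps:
W(A, z) = -5 + A + z
I(o) = -4*o - 4*o**3 (I(o) = -4*(o + o**2*o) = -4*(o + o**3) = -4*o - 4*o**3)
(-8*I(s))*W(6, 0) = (-(-32)*2*(1 + 2**2))*(-5 + 6 + 0) = -(-32)*2*(1 + 4)*1 = -(-32)*2*5*1 = -8*(-40)*1 = 320*1 = 320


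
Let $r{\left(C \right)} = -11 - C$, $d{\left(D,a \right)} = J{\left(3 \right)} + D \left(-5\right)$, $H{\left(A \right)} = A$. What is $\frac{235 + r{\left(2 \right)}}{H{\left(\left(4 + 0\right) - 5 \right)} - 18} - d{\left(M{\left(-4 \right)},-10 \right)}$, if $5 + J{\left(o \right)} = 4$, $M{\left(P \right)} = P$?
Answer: $- \frac{583}{19} \approx -30.684$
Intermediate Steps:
$J{\left(o \right)} = -1$ ($J{\left(o \right)} = -5 + 4 = -1$)
$d{\left(D,a \right)} = -1 - 5 D$ ($d{\left(D,a \right)} = -1 + D \left(-5\right) = -1 - 5 D$)
$\frac{235 + r{\left(2 \right)}}{H{\left(\left(4 + 0\right) - 5 \right)} - 18} - d{\left(M{\left(-4 \right)},-10 \right)} = \frac{235 - 13}{\left(\left(4 + 0\right) - 5\right) - 18} - \left(-1 - -20\right) = \frac{235 - 13}{\left(4 - 5\right) - 18} - \left(-1 + 20\right) = \frac{235 - 13}{-1 - 18} - 19 = \frac{222}{-19} - 19 = 222 \left(- \frac{1}{19}\right) - 19 = - \frac{222}{19} - 19 = - \frac{583}{19}$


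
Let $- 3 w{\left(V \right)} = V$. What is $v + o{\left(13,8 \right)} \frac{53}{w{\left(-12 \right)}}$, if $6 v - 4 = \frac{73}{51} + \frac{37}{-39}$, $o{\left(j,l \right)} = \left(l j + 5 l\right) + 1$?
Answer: $\frac{15291409}{7956} \approx 1922.0$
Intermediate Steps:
$o{\left(j,l \right)} = 1 + 5 l + j l$ ($o{\left(j,l \right)} = \left(j l + 5 l\right) + 1 = \left(5 l + j l\right) + 1 = 1 + 5 l + j l$)
$w{\left(V \right)} = - \frac{V}{3}$
$v = \frac{1486}{1989}$ ($v = \frac{2}{3} + \frac{\frac{73}{51} + \frac{37}{-39}}{6} = \frac{2}{3} + \frac{73 \cdot \frac{1}{51} + 37 \left(- \frac{1}{39}\right)}{6} = \frac{2}{3} + \frac{\frac{73}{51} - \frac{37}{39}}{6} = \frac{2}{3} + \frac{1}{6} \cdot \frac{320}{663} = \frac{2}{3} + \frac{160}{1989} = \frac{1486}{1989} \approx 0.74711$)
$v + o{\left(13,8 \right)} \frac{53}{w{\left(-12 \right)}} = \frac{1486}{1989} + \left(1 + 5 \cdot 8 + 13 \cdot 8\right) \frac{53}{\left(- \frac{1}{3}\right) \left(-12\right)} = \frac{1486}{1989} + \left(1 + 40 + 104\right) \frac{53}{4} = \frac{1486}{1989} + 145 \cdot 53 \cdot \frac{1}{4} = \frac{1486}{1989} + 145 \cdot \frac{53}{4} = \frac{1486}{1989} + \frac{7685}{4} = \frac{15291409}{7956}$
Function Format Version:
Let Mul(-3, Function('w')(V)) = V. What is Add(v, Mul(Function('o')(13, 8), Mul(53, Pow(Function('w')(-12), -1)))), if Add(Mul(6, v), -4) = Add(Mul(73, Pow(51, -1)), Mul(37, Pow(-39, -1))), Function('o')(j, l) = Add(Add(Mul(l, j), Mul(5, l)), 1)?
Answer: Rational(15291409, 7956) ≈ 1922.0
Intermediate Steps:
Function('o')(j, l) = Add(1, Mul(5, l), Mul(j, l)) (Function('o')(j, l) = Add(Add(Mul(j, l), Mul(5, l)), 1) = Add(Add(Mul(5, l), Mul(j, l)), 1) = Add(1, Mul(5, l), Mul(j, l)))
Function('w')(V) = Mul(Rational(-1, 3), V)
v = Rational(1486, 1989) (v = Add(Rational(2, 3), Mul(Rational(1, 6), Add(Mul(73, Pow(51, -1)), Mul(37, Pow(-39, -1))))) = Add(Rational(2, 3), Mul(Rational(1, 6), Add(Mul(73, Rational(1, 51)), Mul(37, Rational(-1, 39))))) = Add(Rational(2, 3), Mul(Rational(1, 6), Add(Rational(73, 51), Rational(-37, 39)))) = Add(Rational(2, 3), Mul(Rational(1, 6), Rational(320, 663))) = Add(Rational(2, 3), Rational(160, 1989)) = Rational(1486, 1989) ≈ 0.74711)
Add(v, Mul(Function('o')(13, 8), Mul(53, Pow(Function('w')(-12), -1)))) = Add(Rational(1486, 1989), Mul(Add(1, Mul(5, 8), Mul(13, 8)), Mul(53, Pow(Mul(Rational(-1, 3), -12), -1)))) = Add(Rational(1486, 1989), Mul(Add(1, 40, 104), Mul(53, Pow(4, -1)))) = Add(Rational(1486, 1989), Mul(145, Mul(53, Rational(1, 4)))) = Add(Rational(1486, 1989), Mul(145, Rational(53, 4))) = Add(Rational(1486, 1989), Rational(7685, 4)) = Rational(15291409, 7956)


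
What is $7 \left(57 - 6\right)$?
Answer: $357$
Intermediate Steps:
$7 \left(57 - 6\right) = 7 \cdot 51 = 357$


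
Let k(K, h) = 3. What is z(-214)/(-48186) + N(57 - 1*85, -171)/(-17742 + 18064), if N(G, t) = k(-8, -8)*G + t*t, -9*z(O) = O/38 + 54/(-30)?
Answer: 600619945189/6633043830 ≈ 90.550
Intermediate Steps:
z(O) = ⅕ - O/342 (z(O) = -(O/38 + 54/(-30))/9 = -(O*(1/38) + 54*(-1/30))/9 = -(O/38 - 9/5)/9 = -(-9/5 + O/38)/9 = ⅕ - O/342)
N(G, t) = t² + 3*G (N(G, t) = 3*G + t*t = 3*G + t² = t² + 3*G)
z(-214)/(-48186) + N(57 - 1*85, -171)/(-17742 + 18064) = (⅕ - 1/342*(-214))/(-48186) + ((-171)² + 3*(57 - 1*85))/(-17742 + 18064) = (⅕ + 107/171)*(-1/48186) + (29241 + 3*(57 - 85))/322 = (706/855)*(-1/48186) + (29241 + 3*(-28))*(1/322) = -353/20599515 + (29241 - 84)*(1/322) = -353/20599515 + 29157*(1/322) = -353/20599515 + 29157/322 = 600619945189/6633043830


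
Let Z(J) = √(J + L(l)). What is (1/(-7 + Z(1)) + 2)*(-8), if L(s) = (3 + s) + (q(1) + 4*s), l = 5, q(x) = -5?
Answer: -344/25 + 16*√6/25 ≈ -12.192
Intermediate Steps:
L(s) = -2 + 5*s (L(s) = (3 + s) + (-5 + 4*s) = -2 + 5*s)
Z(J) = √(23 + J) (Z(J) = √(J + (-2 + 5*5)) = √(J + (-2 + 25)) = √(J + 23) = √(23 + J))
(1/(-7 + Z(1)) + 2)*(-8) = (1/(-7 + √(23 + 1)) + 2)*(-8) = (1/(-7 + √24) + 2)*(-8) = (1/(-7 + 2*√6) + 2)*(-8) = (2 + 1/(-7 + 2*√6))*(-8) = -16 - 8/(-7 + 2*√6)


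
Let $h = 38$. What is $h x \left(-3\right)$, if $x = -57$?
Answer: $6498$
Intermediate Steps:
$h x \left(-3\right) = 38 \left(-57\right) \left(-3\right) = \left(-2166\right) \left(-3\right) = 6498$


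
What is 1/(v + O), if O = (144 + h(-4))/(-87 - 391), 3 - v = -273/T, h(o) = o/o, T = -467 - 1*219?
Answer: 11711/26920 ≈ 0.43503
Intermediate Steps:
T = -686 (T = -467 - 219 = -686)
h(o) = 1
v = 255/98 (v = 3 - (-273)/(-686) = 3 - (-273)*(-1)/686 = 3 - 1*39/98 = 3 - 39/98 = 255/98 ≈ 2.6020)
O = -145/478 (O = (144 + 1)/(-87 - 391) = 145/(-478) = 145*(-1/478) = -145/478 ≈ -0.30335)
1/(v + O) = 1/(255/98 - 145/478) = 1/(26920/11711) = 11711/26920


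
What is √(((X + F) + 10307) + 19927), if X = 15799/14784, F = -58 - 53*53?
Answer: √1907444913/264 ≈ 165.43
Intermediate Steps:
F = -2867 (F = -58 - 2809 = -2867)
X = 2257/2112 (X = 15799*(1/14784) = 2257/2112 ≈ 1.0687)
√(((X + F) + 10307) + 19927) = √(((2257/2112 - 2867) + 10307) + 19927) = √((-6052847/2112 + 10307) + 19927) = √(15715537/2112 + 19927) = √(57801361/2112) = √1907444913/264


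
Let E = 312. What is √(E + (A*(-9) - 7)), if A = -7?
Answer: 4*√23 ≈ 19.183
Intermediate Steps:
√(E + (A*(-9) - 7)) = √(312 + (-7*(-9) - 7)) = √(312 + (63 - 7)) = √(312 + 56) = √368 = 4*√23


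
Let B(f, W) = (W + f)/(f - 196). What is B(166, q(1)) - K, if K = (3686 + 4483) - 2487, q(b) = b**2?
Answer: -170627/30 ≈ -5687.6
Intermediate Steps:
B(f, W) = (W + f)/(-196 + f)
K = 5682 (K = 8169 - 2487 = 5682)
B(166, q(1)) - K = (1**2 + 166)/(-196 + 166) - 1*5682 = (1 + 166)/(-30) - 5682 = -1/30*167 - 5682 = -167/30 - 5682 = -170627/30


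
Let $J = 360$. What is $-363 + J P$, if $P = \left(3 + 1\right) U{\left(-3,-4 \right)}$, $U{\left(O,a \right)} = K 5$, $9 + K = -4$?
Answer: $-93963$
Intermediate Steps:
$K = -13$ ($K = -9 - 4 = -13$)
$U{\left(O,a \right)} = -65$ ($U{\left(O,a \right)} = \left(-13\right) 5 = -65$)
$P = -260$ ($P = \left(3 + 1\right) \left(-65\right) = 4 \left(-65\right) = -260$)
$-363 + J P = -363 + 360 \left(-260\right) = -363 - 93600 = -93963$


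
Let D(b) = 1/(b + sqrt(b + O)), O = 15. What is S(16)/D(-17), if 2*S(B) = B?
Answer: -136 + 8*I*sqrt(2) ≈ -136.0 + 11.314*I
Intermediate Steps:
S(B) = B/2
D(b) = 1/(b + sqrt(15 + b)) (D(b) = 1/(b + sqrt(b + 15)) = 1/(b + sqrt(15 + b)))
S(16)/D(-17) = ((1/2)*16)/(1/(-17 + sqrt(15 - 17))) = 8/(1/(-17 + sqrt(-2))) = 8/(1/(-17 + I*sqrt(2))) = 8*(-17 + I*sqrt(2)) = -136 + 8*I*sqrt(2)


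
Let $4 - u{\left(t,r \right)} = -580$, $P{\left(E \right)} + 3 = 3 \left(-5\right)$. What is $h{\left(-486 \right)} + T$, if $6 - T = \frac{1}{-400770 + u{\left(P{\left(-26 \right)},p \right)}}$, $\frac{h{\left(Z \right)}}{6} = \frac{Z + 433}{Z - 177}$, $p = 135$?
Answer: $\frac{573066573}{88441106} \approx 6.4796$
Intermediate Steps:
$P{\left(E \right)} = -18$ ($P{\left(E \right)} = -3 + 3 \left(-5\right) = -3 - 15 = -18$)
$u{\left(t,r \right)} = 584$ ($u{\left(t,r \right)} = 4 - -580 = 4 + 580 = 584$)
$h{\left(Z \right)} = \frac{6 \left(433 + Z\right)}{-177 + Z}$ ($h{\left(Z \right)} = 6 \frac{Z + 433}{Z - 177} = 6 \frac{433 + Z}{-177 + Z} = \frac{6 \left(433 + Z\right)}{-177 + Z}$)
$T = \frac{2401117}{400186}$ ($T = 6 - \frac{1}{-400770 + 584} = 6 - \frac{1}{-400186} = 6 - - \frac{1}{400186} = 6 + \frac{1}{400186} = \frac{2401117}{400186} \approx 6.0$)
$h{\left(-486 \right)} + T = \frac{6 \left(433 - 486\right)}{-177 - 486} + \frac{2401117}{400186} = 6 \frac{1}{-663} \left(-53\right) + \frac{2401117}{400186} = 6 \left(- \frac{1}{663}\right) \left(-53\right) + \frac{2401117}{400186} = \frac{106}{221} + \frac{2401117}{400186} = \frac{573066573}{88441106}$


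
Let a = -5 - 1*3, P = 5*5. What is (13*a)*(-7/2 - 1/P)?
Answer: 9204/25 ≈ 368.16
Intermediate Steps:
P = 25
a = -8 (a = -5 - 3 = -8)
(13*a)*(-7/2 - 1/P) = (13*(-8))*(-7/2 - 1/25) = -104*(-7*½ - 1*1/25) = -104*(-7/2 - 1/25) = -104*(-177/50) = 9204/25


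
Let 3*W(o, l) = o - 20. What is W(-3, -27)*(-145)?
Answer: 3335/3 ≈ 1111.7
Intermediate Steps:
W(o, l) = -20/3 + o/3 (W(o, l) = (o - 20)/3 = (-20 + o)/3 = -20/3 + o/3)
W(-3, -27)*(-145) = (-20/3 + (⅓)*(-3))*(-145) = (-20/3 - 1)*(-145) = -23/3*(-145) = 3335/3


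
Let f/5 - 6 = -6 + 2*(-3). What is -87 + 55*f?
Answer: -1737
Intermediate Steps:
f = -30 (f = 30 + 5*(-6 + 2*(-3)) = 30 + 5*(-6 - 6) = 30 + 5*(-12) = 30 - 60 = -30)
-87 + 55*f = -87 + 55*(-30) = -87 - 1650 = -1737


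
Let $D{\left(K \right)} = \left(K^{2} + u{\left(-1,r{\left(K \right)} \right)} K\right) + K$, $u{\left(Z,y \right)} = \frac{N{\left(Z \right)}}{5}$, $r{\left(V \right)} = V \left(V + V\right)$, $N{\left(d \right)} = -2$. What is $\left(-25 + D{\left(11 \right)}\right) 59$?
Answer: $\frac{30267}{5} \approx 6053.4$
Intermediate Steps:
$r{\left(V \right)} = 2 V^{2}$ ($r{\left(V \right)} = V 2 V = 2 V^{2}$)
$u{\left(Z,y \right)} = - \frac{2}{5}$
$D{\left(K \right)} = K^{2} + \frac{3 K}{5}$ ($D{\left(K \right)} = \left(K^{2} - \frac{2 K}{5}\right) + K = K^{2} + \frac{3 K}{5}$)
$\left(-25 + D{\left(11 \right)}\right) 59 = \left(-25 + \frac{1}{5} \cdot 11 \left(3 + 5 \cdot 11\right)\right) 59 = \left(-25 + \frac{1}{5} \cdot 11 \left(3 + 55\right)\right) 59 = \left(-25 + \frac{1}{5} \cdot 11 \cdot 58\right) 59 = \left(-25 + \frac{638}{5}\right) 59 = \frac{513}{5} \cdot 59 = \frac{30267}{5}$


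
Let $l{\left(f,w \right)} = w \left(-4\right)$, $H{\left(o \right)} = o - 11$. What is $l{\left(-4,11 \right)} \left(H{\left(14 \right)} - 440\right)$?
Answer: $19228$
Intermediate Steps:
$H{\left(o \right)} = -11 + o$
$l{\left(f,w \right)} = - 4 w$
$l{\left(-4,11 \right)} \left(H{\left(14 \right)} - 440\right) = \left(-4\right) 11 \left(\left(-11 + 14\right) - 440\right) = - 44 \left(3 - 440\right) = \left(-44\right) \left(-437\right) = 19228$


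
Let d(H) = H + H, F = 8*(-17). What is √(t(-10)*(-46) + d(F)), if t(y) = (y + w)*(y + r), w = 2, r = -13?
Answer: 4*I*√546 ≈ 93.467*I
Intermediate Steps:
t(y) = (-13 + y)*(2 + y) (t(y) = (y + 2)*(y - 13) = (2 + y)*(-13 + y) = (-13 + y)*(2 + y))
F = -136
d(H) = 2*H
√(t(-10)*(-46) + d(F)) = √((-26 + (-10)² - 11*(-10))*(-46) + 2*(-136)) = √((-26 + 100 + 110)*(-46) - 272) = √(184*(-46) - 272) = √(-8464 - 272) = √(-8736) = 4*I*√546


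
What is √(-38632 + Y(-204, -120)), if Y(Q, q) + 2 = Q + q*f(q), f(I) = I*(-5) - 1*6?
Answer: I*√110118 ≈ 331.84*I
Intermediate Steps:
f(I) = -6 - 5*I (f(I) = -5*I - 6 = -6 - 5*I)
Y(Q, q) = -2 + Q + q*(-6 - 5*q) (Y(Q, q) = -2 + (Q + q*(-6 - 5*q)) = -2 + Q + q*(-6 - 5*q))
√(-38632 + Y(-204, -120)) = √(-38632 + (-2 - 204 - 1*(-120)*(6 + 5*(-120)))) = √(-38632 + (-2 - 204 - 1*(-120)*(6 - 600))) = √(-38632 + (-2 - 204 - 1*(-120)*(-594))) = √(-38632 + (-2 - 204 - 71280)) = √(-38632 - 71486) = √(-110118) = I*√110118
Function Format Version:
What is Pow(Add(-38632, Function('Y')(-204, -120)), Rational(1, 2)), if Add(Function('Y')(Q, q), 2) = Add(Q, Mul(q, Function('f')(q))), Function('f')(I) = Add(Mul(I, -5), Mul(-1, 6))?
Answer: Mul(I, Pow(110118, Rational(1, 2))) ≈ Mul(331.84, I)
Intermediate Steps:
Function('f')(I) = Add(-6, Mul(-5, I)) (Function('f')(I) = Add(Mul(-5, I), -6) = Add(-6, Mul(-5, I)))
Function('Y')(Q, q) = Add(-2, Q, Mul(q, Add(-6, Mul(-5, q)))) (Function('Y')(Q, q) = Add(-2, Add(Q, Mul(q, Add(-6, Mul(-5, q))))) = Add(-2, Q, Mul(q, Add(-6, Mul(-5, q)))))
Pow(Add(-38632, Function('Y')(-204, -120)), Rational(1, 2)) = Pow(Add(-38632, Add(-2, -204, Mul(-1, -120, Add(6, Mul(5, -120))))), Rational(1, 2)) = Pow(Add(-38632, Add(-2, -204, Mul(-1, -120, Add(6, -600)))), Rational(1, 2)) = Pow(Add(-38632, Add(-2, -204, Mul(-1, -120, -594))), Rational(1, 2)) = Pow(Add(-38632, Add(-2, -204, -71280)), Rational(1, 2)) = Pow(Add(-38632, -71486), Rational(1, 2)) = Pow(-110118, Rational(1, 2)) = Mul(I, Pow(110118, Rational(1, 2)))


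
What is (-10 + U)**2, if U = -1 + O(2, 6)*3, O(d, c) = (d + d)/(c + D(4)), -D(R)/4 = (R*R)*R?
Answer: 1907161/15625 ≈ 122.06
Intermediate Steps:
D(R) = -4*R**3 (D(R) = -4*R*R*R = -4*R**2*R = -4*R**3)
O(d, c) = 2*d/(-256 + c) (O(d, c) = (d + d)/(c - 4*4**3) = (2*d)/(c - 4*64) = (2*d)/(c - 256) = (2*d)/(-256 + c) = 2*d/(-256 + c))
U = -131/125 (U = -1 + (2*2/(-256 + 6))*3 = -1 + (2*2/(-250))*3 = -1 + (2*2*(-1/250))*3 = -1 - 2/125*3 = -1 - 6/125 = -131/125 ≈ -1.0480)
(-10 + U)**2 = (-10 - 131/125)**2 = (-1381/125)**2 = 1907161/15625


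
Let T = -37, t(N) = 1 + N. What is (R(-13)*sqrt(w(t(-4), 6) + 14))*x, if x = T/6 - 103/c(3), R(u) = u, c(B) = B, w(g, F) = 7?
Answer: 1053*sqrt(21)/2 ≈ 2412.7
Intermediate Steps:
x = -81/2 (x = -37/6 - 103/3 = -81/2 ≈ -40.500)
(R(-13)*sqrt(w(t(-4), 6) + 14))*x = -13*sqrt(7 + 14)*(-81/2) = -13*sqrt(21)*(-81/2) = 1053*sqrt(21)/2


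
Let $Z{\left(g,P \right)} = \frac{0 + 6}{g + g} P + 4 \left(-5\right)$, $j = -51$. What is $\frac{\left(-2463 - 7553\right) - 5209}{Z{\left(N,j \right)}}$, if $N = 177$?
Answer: $\frac{898275}{1231} \approx 729.71$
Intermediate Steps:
$Z{\left(g,P \right)} = -20 + \frac{3 P}{g}$ ($Z{\left(g,P \right)} = \frac{6}{2 g} P - 20 = 6 \frac{1}{2 g} P - 20 = \frac{3}{g} P - 20 = \frac{3 P}{g} - 20 = -20 + \frac{3 P}{g}$)
$\frac{\left(-2463 - 7553\right) - 5209}{Z{\left(N,j \right)}} = \frac{\left(-2463 - 7553\right) - 5209}{-20 + 3 \left(-51\right) \frac{1}{177}} = \frac{-10016 - 5209}{-20 + 3 \left(-51\right) \frac{1}{177}} = - \frac{15225}{-20 - \frac{51}{59}} = - \frac{15225}{- \frac{1231}{59}} = \left(-15225\right) \left(- \frac{59}{1231}\right) = \frac{898275}{1231}$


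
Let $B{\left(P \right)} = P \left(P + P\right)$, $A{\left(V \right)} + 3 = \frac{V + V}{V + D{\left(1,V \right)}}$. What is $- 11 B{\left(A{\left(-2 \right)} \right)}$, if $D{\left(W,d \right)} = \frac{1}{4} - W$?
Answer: $- \frac{578}{11} \approx -52.545$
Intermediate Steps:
$D{\left(W,d \right)} = \frac{1}{4} - W$
$A{\left(V \right)} = -3 + \frac{2 V}{- \frac{3}{4} + V}$ ($A{\left(V \right)} = -3 + \frac{V + V}{V + \left(\frac{1}{4} - 1\right)} = -3 + \frac{2 V}{V + \left(\frac{1}{4} - 1\right)} = -3 + \frac{2 V}{V - \frac{3}{4}} = -3 + \frac{2 V}{- \frac{3}{4} + V}$)
$B{\left(P \right)} = 2 P^{2}$ ($B{\left(P \right)} = P 2 P = 2 P^{2}$)
$- 11 B{\left(A{\left(-2 \right)} \right)} = - 11 \cdot 2 \left(\frac{9 - -8}{-3 + 4 \left(-2\right)}\right)^{2} = - 11 \cdot 2 \left(\frac{9 + 8}{-3 - 8}\right)^{2} = - 11 \cdot 2 \left(\frac{1}{-11} \cdot 17\right)^{2} = - 11 \cdot 2 \left(\left(- \frac{1}{11}\right) 17\right)^{2} = - 11 \cdot 2 \left(- \frac{17}{11}\right)^{2} = - 11 \cdot 2 \cdot \frac{289}{121} = \left(-11\right) \frac{578}{121} = - \frac{578}{11}$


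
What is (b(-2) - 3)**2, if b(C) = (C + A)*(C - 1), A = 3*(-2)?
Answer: 441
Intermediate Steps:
A = -6
b(C) = (-1 + C)*(-6 + C) (b(C) = (C - 6)*(C - 1) = (-6 + C)*(-1 + C) = (-1 + C)*(-6 + C))
(b(-2) - 3)**2 = ((6 + (-2)**2 - 7*(-2)) - 3)**2 = ((6 + 4 + 14) - 3)**2 = (24 - 3)**2 = 21**2 = 441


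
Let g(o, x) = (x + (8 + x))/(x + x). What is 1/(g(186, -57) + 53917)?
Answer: 57/3073322 ≈ 1.8547e-5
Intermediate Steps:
g(o, x) = (8 + 2*x)/(2*x) (g(o, x) = (8 + 2*x)/((2*x)) = (8 + 2*x)*(1/(2*x)) = (8 + 2*x)/(2*x))
1/(g(186, -57) + 53917) = 1/((4 - 57)/(-57) + 53917) = 1/(-1/57*(-53) + 53917) = 1/(53/57 + 53917) = 1/(3073322/57) = 57/3073322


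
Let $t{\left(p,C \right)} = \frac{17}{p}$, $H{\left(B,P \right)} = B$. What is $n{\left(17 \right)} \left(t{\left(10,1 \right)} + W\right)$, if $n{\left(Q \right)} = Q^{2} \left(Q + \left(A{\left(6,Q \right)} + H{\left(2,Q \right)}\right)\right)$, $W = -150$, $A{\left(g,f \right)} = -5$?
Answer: $- \frac{3000109}{5} \approx -6.0002 \cdot 10^{5}$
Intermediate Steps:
$n{\left(Q \right)} = Q^{2} \left(-3 + Q\right)$ ($n{\left(Q \right)} = Q^{2} \left(Q + \left(-5 + 2\right)\right) = Q^{2} \left(Q - 3\right) = Q^{2} \left(-3 + Q\right)$)
$n{\left(17 \right)} \left(t{\left(10,1 \right)} + W\right) = 17^{2} \left(-3 + 17\right) \left(\frac{17}{10} - 150\right) = 289 \cdot 14 \left(17 \cdot \frac{1}{10} - 150\right) = 4046 \left(\frac{17}{10} - 150\right) = 4046 \left(- \frac{1483}{10}\right) = - \frac{3000109}{5}$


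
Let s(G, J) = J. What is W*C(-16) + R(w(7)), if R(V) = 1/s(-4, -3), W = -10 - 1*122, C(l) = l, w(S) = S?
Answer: 6335/3 ≈ 2111.7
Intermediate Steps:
W = -132 (W = -10 - 122 = -132)
R(V) = -⅓ (R(V) = 1/(-3) = -⅓)
W*C(-16) + R(w(7)) = -132*(-16) - ⅓ = 2112 - ⅓ = 6335/3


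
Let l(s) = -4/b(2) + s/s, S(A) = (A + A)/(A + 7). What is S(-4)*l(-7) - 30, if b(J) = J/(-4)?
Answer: -54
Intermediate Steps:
S(A) = 2*A/(7 + A) (S(A) = (2*A)/(7 + A) = 2*A/(7 + A))
b(J) = -J/4 (b(J) = J*(-¼) = -J/4)
l(s) = 9 (l(s) = -4/((-¼*2)) + s/s = -4/(-½) + 1 = -4*(-2) + 1 = 8 + 1 = 9)
S(-4)*l(-7) - 30 = (2*(-4)/(7 - 4))*9 - 30 = (2*(-4)/3)*9 - 30 = (2*(-4)*(⅓))*9 - 30 = -8/3*9 - 30 = -24 - 30 = -54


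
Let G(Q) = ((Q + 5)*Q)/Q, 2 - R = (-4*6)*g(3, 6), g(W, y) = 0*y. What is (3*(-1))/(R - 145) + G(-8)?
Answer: -426/143 ≈ -2.9790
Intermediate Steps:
g(W, y) = 0
R = 2 (R = 2 - (-4*6)*0 = 2 - (-24)*0 = 2 - 1*0 = 2 + 0 = 2)
G(Q) = 5 + Q (G(Q) = ((5 + Q)*Q)/Q = (Q*(5 + Q))/Q = 5 + Q)
(3*(-1))/(R - 145) + G(-8) = (3*(-1))/(2 - 145) + (5 - 8) = -3/(-143) - 3 = -1/143*(-3) - 3 = 3/143 - 3 = -426/143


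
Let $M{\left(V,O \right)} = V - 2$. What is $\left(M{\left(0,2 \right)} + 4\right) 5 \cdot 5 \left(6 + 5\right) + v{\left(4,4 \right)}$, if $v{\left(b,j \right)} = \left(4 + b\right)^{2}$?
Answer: $614$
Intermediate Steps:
$M{\left(V,O \right)} = -2 + V$ ($M{\left(V,O \right)} = V - 2 = -2 + V$)
$\left(M{\left(0,2 \right)} + 4\right) 5 \cdot 5 \left(6 + 5\right) + v{\left(4,4 \right)} = \left(\left(-2 + 0\right) + 4\right) 5 \cdot 5 \left(6 + 5\right) + \left(4 + 4\right)^{2} = \left(-2 + 4\right) 5 \cdot 5 \cdot 11 + 8^{2} = 2 \cdot 5 \cdot 55 + 64 = 10 \cdot 55 + 64 = 550 + 64 = 614$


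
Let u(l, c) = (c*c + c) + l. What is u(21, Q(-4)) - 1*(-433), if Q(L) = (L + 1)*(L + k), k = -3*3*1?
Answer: 2014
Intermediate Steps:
k = -9 (k = -9*1 = -9)
Q(L) = (1 + L)*(-9 + L) (Q(L) = (L + 1)*(L - 9) = (1 + L)*(-9 + L))
u(l, c) = c + l + c² (u(l, c) = (c² + c) + l = (c + c²) + l = c + l + c²)
u(21, Q(-4)) - 1*(-433) = ((-9 + (-4)² - 8*(-4)) + 21 + (-9 + (-4)² - 8*(-4))²) - 1*(-433) = ((-9 + 16 + 32) + 21 + (-9 + 16 + 32)²) + 433 = (39 + 21 + 39²) + 433 = (39 + 21 + 1521) + 433 = 1581 + 433 = 2014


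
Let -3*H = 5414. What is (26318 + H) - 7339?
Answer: 51523/3 ≈ 17174.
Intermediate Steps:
H = -5414/3 (H = -1/3*5414 = -5414/3 ≈ -1804.7)
(26318 + H) - 7339 = (26318 - 5414/3) - 7339 = 73540/3 - 7339 = 51523/3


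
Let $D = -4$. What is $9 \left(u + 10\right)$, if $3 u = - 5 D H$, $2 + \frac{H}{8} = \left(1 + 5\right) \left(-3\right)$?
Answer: $-9510$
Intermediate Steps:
$H = -160$ ($H = -16 + 8 \left(1 + 5\right) \left(-3\right) = -16 + 8 \cdot 6 \left(-3\right) = -16 + 8 \left(-18\right) = -16 - 144 = -160$)
$u = - \frac{3200}{3}$ ($u = \frac{\left(-5\right) \left(-4\right) \left(-160\right)}{3} = \frac{20 \left(-160\right)}{3} = \frac{1}{3} \left(-3200\right) = - \frac{3200}{3} \approx -1066.7$)
$9 \left(u + 10\right) = 9 \left(- \frac{3200}{3} + 10\right) = 9 \left(- \frac{3170}{3}\right) = -9510$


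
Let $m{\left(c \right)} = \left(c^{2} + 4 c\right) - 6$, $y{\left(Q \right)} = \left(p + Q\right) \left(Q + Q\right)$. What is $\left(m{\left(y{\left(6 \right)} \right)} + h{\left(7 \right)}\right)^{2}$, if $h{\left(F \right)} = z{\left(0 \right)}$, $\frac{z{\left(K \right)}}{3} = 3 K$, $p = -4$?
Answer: $443556$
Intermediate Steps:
$y{\left(Q \right)} = 2 Q \left(-4 + Q\right)$ ($y{\left(Q \right)} = \left(-4 + Q\right) \left(Q + Q\right) = \left(-4 + Q\right) 2 Q = 2 Q \left(-4 + Q\right)$)
$m{\left(c \right)} = -6 + c^{2} + 4 c$
$z{\left(K \right)} = 9 K$ ($z{\left(K \right)} = 3 \cdot 3 K = 9 K$)
$h{\left(F \right)} = 0$ ($h{\left(F \right)} = 9 \cdot 0 = 0$)
$\left(m{\left(y{\left(6 \right)} \right)} + h{\left(7 \right)}\right)^{2} = \left(\left(-6 + \left(2 \cdot 6 \left(-4 + 6\right)\right)^{2} + 4 \cdot 2 \cdot 6 \left(-4 + 6\right)\right) + 0\right)^{2} = \left(\left(-6 + \left(2 \cdot 6 \cdot 2\right)^{2} + 4 \cdot 2 \cdot 6 \cdot 2\right) + 0\right)^{2} = \left(\left(-6 + 24^{2} + 4 \cdot 24\right) + 0\right)^{2} = \left(\left(-6 + 576 + 96\right) + 0\right)^{2} = \left(666 + 0\right)^{2} = 666^{2} = 443556$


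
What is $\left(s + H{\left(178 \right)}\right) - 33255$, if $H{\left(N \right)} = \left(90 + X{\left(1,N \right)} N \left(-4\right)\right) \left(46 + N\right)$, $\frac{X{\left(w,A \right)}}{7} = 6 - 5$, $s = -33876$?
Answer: $-1163387$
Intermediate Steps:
$X{\left(w,A \right)} = 7$ ($X{\left(w,A \right)} = 7 \left(6 - 5\right) = 7 \cdot 1 = 7$)
$H{\left(N \right)} = \left(46 + N\right) \left(90 - 28 N\right)$ ($H{\left(N \right)} = \left(90 + 7 N \left(-4\right)\right) \left(46 + N\right) = \left(90 - 28 N\right) \left(46 + N\right) = \left(46 + N\right) \left(90 - 28 N\right)$)
$\left(s + H{\left(178 \right)}\right) - 33255 = \left(-33876 - \left(209104 + 887152\right)\right) - 33255 = \left(-33876 - 1096256\right) - 33255 = -1130132 - 33255 = -1163387$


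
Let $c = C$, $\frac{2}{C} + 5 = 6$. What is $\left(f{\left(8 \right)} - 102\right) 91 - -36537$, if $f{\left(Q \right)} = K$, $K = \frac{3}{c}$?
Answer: $\frac{54783}{2} \approx 27392.0$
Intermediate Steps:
$C = 2$ ($C = \frac{2}{-5 + 6} = \frac{2}{1} = 2 \cdot 1 = 2$)
$c = 2$
$K = \frac{3}{2} \approx 1.5$
$f{\left(Q \right)} = \frac{3}{2}$
$\left(f{\left(8 \right)} - 102\right) 91 - -36537 = \left(\frac{3}{2} - 102\right) 91 - -36537 = \left(- \frac{201}{2}\right) 91 + 36537 = - \frac{18291}{2} + 36537 = \frac{54783}{2}$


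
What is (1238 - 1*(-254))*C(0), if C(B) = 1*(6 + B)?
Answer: 8952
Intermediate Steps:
C(B) = 6 + B
(1238 - 1*(-254))*C(0) = (1238 - 1*(-254))*(6 + 0) = (1238 + 254)*6 = 1492*6 = 8952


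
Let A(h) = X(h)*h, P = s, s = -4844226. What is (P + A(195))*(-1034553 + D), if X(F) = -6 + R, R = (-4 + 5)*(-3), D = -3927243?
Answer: 24044769141876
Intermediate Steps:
P = -4844226
R = -3 (R = 1*(-3) = -3)
X(F) = -9 (X(F) = -6 - 3 = -9)
A(h) = -9*h
(P + A(195))*(-1034553 + D) = (-4844226 - 9*195)*(-1034553 - 3927243) = (-4844226 - 1755)*(-4961796) = -4845981*(-4961796) = 24044769141876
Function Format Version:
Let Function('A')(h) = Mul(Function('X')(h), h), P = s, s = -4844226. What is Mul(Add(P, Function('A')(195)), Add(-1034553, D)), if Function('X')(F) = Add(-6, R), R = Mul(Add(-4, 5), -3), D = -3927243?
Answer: 24044769141876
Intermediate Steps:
P = -4844226
R = -3 (R = Mul(1, -3) = -3)
Function('X')(F) = -9 (Function('X')(F) = Add(-6, -3) = -9)
Function('A')(h) = Mul(-9, h)
Mul(Add(P, Function('A')(195)), Add(-1034553, D)) = Mul(Add(-4844226, Mul(-9, 195)), Add(-1034553, -3927243)) = Mul(Add(-4844226, -1755), -4961796) = Mul(-4845981, -4961796) = 24044769141876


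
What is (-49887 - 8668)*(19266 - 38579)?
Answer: 1130872715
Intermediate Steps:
(-49887 - 8668)*(19266 - 38579) = -58555*(-19313) = 1130872715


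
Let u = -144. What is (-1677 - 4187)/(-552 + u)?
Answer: 733/87 ≈ 8.4253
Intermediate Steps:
(-1677 - 4187)/(-552 + u) = (-1677 - 4187)/(-552 - 144) = -5864/(-696) = -5864*(-1/696) = 733/87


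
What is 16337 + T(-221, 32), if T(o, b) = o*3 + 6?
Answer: 15680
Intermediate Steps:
T(o, b) = 6 + 3*o (T(o, b) = 3*o + 6 = 6 + 3*o)
16337 + T(-221, 32) = 16337 + (6 + 3*(-221)) = 16337 + (6 - 663) = 16337 - 657 = 15680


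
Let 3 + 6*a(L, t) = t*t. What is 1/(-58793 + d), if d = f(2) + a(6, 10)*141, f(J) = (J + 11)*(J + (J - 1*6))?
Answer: -2/113079 ≈ -1.7687e-5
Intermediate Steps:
a(L, t) = -½ + t²/6 (a(L, t) = -½ + (t*t)/6 = -½ + t²/6)
f(J) = (-6 + 2*J)*(11 + J) (f(J) = (11 + J)*(J + (J - 6)) = (11 + J)*(J + (-6 + J)) = (11 + J)*(-6 + 2*J) = (-6 + 2*J)*(11 + J))
d = 4507/2 (d = (-66 + 2*2² + 16*2) + (-½ + (⅙)*10²)*141 = (-66 + 2*4 + 32) + (-½ + (⅙)*100)*141 = (-66 + 8 + 32) + (-½ + 50/3)*141 = -26 + (97/6)*141 = -26 + 4559/2 = 4507/2 ≈ 2253.5)
1/(-58793 + d) = 1/(-58793 + 4507/2) = 1/(-113079/2) = -2/113079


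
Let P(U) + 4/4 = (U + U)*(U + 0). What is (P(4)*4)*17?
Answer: 2108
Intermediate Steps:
P(U) = -1 + 2*U² (P(U) = -1 + (U + U)*(U + 0) = -1 + (2*U)*U = -1 + 2*U²)
(P(4)*4)*17 = ((-1 + 2*4²)*4)*17 = ((-1 + 2*16)*4)*17 = ((-1 + 32)*4)*17 = (31*4)*17 = 124*17 = 2108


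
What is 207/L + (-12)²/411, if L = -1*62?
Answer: -25383/8494 ≈ -2.9883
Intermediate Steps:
L = -62
207/L + (-12)²/411 = 207/(-62) + (-12)²/411 = 207*(-1/62) + 144*(1/411) = -207/62 + 48/137 = -25383/8494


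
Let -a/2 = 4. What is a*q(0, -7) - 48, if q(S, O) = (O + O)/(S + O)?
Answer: -64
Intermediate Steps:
a = -8 (a = -2*4 = -8)
q(S, O) = 2*O/(O + S) (q(S, O) = (2*O)/(O + S) = 2*O/(O + S))
a*q(0, -7) - 48 = -16*(-7)/(-7 + 0) - 48 = -16*(-7)/(-7) - 48 = -16*(-7)*(-1)/7 - 48 = -8*2 - 48 = -16 - 48 = -64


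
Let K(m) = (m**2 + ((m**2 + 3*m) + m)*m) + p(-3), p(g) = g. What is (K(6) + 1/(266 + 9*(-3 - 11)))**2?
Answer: 3027310441/19600 ≈ 1.5445e+5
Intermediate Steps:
K(m) = -3 + m**2 + m*(m**2 + 4*m) (K(m) = (m**2 + ((m**2 + 3*m) + m)*m) - 3 = (m**2 + (m**2 + 4*m)*m) - 3 = (m**2 + m*(m**2 + 4*m)) - 3 = -3 + m**2 + m*(m**2 + 4*m))
(K(6) + 1/(266 + 9*(-3 - 11)))**2 = ((-3 + 6**3 + 5*6**2) + 1/(266 + 9*(-3 - 11)))**2 = ((-3 + 216 + 5*36) + 1/(266 + 9*(-14)))**2 = ((-3 + 216 + 180) + 1/(266 - 126))**2 = (393 + 1/140)**2 = (55021/140)**2 = 3027310441/19600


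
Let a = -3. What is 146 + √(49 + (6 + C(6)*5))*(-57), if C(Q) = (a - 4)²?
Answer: 146 - 570*√3 ≈ -841.27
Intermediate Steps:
C(Q) = 49 (C(Q) = (-3 - 4)² = (-7)² = 49)
146 + √(49 + (6 + C(6)*5))*(-57) = 146 + √(49 + (6 + 49*5))*(-57) = 146 + √(49 + (6 + 245))*(-57) = 146 + √(49 + 251)*(-57) = 146 + √300*(-57) = 146 + (10*√3)*(-57) = 146 - 570*√3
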